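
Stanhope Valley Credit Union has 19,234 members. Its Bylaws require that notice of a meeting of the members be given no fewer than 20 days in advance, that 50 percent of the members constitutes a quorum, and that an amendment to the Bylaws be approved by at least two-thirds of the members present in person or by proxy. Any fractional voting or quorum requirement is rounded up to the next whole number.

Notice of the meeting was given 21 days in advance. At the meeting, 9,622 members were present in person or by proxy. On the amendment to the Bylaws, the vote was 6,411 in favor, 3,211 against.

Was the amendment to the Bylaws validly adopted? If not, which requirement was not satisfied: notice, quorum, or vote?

Invalid — vote requirement not satisfied.

Notice: 21 days given; 20 required. Satisfied.
Quorum: 50% of 19,234 = 9,617; 9,622 present. Satisfied.
Vote: requires two-thirds of those present (9,622); 2/3 of 9622 = 6414.67, rounded up to 6415, so 6,415 needed; 6,411 in favor. Not satisfied.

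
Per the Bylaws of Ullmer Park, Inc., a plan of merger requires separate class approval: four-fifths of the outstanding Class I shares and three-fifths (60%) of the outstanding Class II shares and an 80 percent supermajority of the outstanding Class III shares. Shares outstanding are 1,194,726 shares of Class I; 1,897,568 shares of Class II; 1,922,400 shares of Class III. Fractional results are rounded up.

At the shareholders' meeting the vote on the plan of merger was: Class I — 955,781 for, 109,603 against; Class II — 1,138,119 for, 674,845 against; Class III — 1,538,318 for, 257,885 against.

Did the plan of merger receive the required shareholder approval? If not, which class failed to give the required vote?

Class I: 4/5 of 1194726 = 955780.80, rounded up to 955781; 955,781 required, 955,781 in favor — approved.
Class II: 3/5 of 1897568 = 1138540.80, rounded up to 1138541; 1,138,541 required, 1,138,119 in favor — not approved.
Class III: 4/5 of 1922400 = 1537920; 1,537,920 required, 1,538,318 in favor — approved.

Not approved — the Class II shares did not give the required vote.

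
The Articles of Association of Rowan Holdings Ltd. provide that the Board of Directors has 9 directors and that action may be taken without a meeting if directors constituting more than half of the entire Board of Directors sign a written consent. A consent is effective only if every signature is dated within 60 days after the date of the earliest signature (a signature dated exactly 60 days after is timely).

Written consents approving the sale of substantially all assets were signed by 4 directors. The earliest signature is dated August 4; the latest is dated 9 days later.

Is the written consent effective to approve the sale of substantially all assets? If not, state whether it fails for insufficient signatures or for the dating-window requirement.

Signatures required: more than half of 9 — a majority of 9 is 5, so 5 needed; 4 signed. Insufficient.
Dating window: the latest signature is 9 days after the earliest; the limit is 60 days. Within the window.

Not effective — insufficient signatures.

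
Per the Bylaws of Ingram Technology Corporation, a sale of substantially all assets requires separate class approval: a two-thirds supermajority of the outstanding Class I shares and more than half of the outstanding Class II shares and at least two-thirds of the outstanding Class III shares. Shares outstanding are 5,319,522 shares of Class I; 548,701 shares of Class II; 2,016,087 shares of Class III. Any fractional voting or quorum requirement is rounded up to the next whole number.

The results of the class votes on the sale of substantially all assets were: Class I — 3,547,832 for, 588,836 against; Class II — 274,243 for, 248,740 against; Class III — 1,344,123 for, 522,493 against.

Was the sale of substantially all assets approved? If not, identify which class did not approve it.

Class I: 2/3 of 5319522 = 3546348; 3,546,348 required, 3,547,832 in favor — approved.
Class II: a majority of 548701 is 274351; 274,351 required, 274,243 in favor — not approved.
Class III: 2/3 of 2016087 = 1344058; 1,344,058 required, 1,344,123 in favor — approved.

Not approved — the Class II shares did not give the required vote.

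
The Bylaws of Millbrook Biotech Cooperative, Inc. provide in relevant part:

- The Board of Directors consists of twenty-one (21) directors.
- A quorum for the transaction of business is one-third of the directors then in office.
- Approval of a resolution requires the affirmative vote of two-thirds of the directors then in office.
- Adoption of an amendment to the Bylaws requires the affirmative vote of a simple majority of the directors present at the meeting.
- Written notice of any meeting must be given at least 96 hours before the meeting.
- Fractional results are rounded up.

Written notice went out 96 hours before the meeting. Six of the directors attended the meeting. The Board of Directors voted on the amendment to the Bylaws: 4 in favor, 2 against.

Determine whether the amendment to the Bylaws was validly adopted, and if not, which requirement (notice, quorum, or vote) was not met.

Invalid — quorum requirement not satisfied.

Notice: 96 hours given; 96 required (96 ≥ 96). Satisfied.
Quorum: 6 present; quorum is 7. Not satisfied.
Vote: the amendment to the Bylaws requires a majority of the directors present (6). A majority of 6 is 4, so 4 affirmative votes are needed; 4 voted in favor. Satisfied. (Moot — without a quorum no business can be validly transacted.)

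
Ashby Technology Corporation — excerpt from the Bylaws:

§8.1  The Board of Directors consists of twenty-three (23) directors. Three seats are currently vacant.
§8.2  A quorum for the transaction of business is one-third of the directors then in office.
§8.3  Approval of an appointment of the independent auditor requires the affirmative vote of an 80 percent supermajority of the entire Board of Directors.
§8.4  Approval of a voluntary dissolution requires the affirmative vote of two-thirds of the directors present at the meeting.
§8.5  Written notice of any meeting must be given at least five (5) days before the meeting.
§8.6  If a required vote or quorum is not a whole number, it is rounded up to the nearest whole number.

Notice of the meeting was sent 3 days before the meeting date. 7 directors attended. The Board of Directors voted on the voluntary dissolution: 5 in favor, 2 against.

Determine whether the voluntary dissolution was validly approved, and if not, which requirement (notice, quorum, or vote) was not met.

Notice: 3 days given; 5 required (3 < 5). Not satisfied.
Quorum: 7 present; quorum is 7. Satisfied.
Vote: the voluntary dissolution requires two-thirds of the directors present (7). 2/3 of 7 = 4.67, rounded up to 5, so 5 affirmative votes are needed; 5 voted in favor. Satisfied.

Invalid — notice requirement not satisfied.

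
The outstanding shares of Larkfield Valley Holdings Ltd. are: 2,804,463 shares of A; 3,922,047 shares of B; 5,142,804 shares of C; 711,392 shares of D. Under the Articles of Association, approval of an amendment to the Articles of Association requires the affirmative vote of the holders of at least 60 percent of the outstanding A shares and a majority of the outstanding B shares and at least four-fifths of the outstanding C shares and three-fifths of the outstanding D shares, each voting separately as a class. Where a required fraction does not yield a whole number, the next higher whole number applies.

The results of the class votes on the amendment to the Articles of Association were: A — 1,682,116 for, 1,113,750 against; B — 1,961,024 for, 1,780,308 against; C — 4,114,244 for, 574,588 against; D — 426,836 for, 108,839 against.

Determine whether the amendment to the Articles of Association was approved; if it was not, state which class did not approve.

A: 3/5 of 2804463 = 1682677.80, rounded up to 1682678; 1,682,678 required, 1,682,116 in favor — not approved.
B: a majority of 3922047 is 1961024; 1,961,024 required, 1,961,024 in favor — approved.
C: 4/5 of 5142804 = 4114243.20, rounded up to 4114244; 4,114,244 required, 4,114,244 in favor — approved.
D: 3/5 of 711392 = 426835.20, rounded up to 426836; 426,836 required, 426,836 in favor — approved.

Not approved — the A shares did not give the required vote.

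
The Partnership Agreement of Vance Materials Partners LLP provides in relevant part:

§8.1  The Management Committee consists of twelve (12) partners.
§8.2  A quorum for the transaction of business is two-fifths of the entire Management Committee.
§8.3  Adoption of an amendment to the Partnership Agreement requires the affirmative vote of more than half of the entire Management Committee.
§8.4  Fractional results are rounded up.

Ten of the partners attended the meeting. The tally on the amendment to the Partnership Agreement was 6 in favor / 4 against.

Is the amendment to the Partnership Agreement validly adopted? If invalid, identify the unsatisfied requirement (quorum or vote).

Invalid — vote requirement not satisfied.

Quorum: 10 present; quorum is 5. Satisfied.
Vote: the amendment to the Partnership Agreement requires a majority of the entire Management Committee (12). A majority of 12 is 7, so 7 affirmative votes are needed; 6 voted in favor. Not satisfied.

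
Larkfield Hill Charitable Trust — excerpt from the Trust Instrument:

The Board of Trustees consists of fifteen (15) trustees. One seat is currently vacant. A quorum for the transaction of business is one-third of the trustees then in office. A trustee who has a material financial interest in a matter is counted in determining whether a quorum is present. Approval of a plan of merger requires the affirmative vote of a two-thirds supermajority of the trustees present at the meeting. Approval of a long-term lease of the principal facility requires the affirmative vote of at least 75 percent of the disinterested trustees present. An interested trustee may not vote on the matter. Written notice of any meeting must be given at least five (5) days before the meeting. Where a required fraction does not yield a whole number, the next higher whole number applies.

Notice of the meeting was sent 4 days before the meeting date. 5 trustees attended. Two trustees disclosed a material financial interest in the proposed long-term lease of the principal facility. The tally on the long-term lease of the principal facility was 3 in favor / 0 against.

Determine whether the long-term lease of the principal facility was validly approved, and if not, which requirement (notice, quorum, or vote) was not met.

Notice: 4 days given; 5 required (4 < 5). Not satisfied.
Quorum: 5 present (interested trustees count toward quorum); quorum is 5. Satisfied.
Vote: the long-term lease of the principal facility requires three-fourths of the disinterested trustees present (5 − 2 = 3). 3/4 of 3 = 2.25, rounded up to 3, so 3 affirmative votes are needed; 3 voted in favor. Satisfied.

Invalid — notice requirement not satisfied.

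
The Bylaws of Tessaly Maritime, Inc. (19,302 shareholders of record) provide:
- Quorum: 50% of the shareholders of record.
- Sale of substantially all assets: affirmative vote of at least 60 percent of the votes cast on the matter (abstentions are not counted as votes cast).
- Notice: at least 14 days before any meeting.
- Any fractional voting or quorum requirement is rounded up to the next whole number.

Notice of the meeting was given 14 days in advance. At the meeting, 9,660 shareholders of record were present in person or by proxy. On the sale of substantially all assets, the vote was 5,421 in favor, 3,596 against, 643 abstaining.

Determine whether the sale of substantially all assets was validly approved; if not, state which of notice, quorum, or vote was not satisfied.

Valid — all requirements satisfied.

Notice: 14 days given; 14 required. Satisfied.
Quorum: 50% of 19,302 = 9,651; 9,660 present. Satisfied.
Vote: requires three-fifths of the votes cast (9,660 − 643 abstaining = 9,017); 3/5 of 9017 = 5410.20, rounded up to 5411, so 5,411 needed; 5,421 in favor. Satisfied.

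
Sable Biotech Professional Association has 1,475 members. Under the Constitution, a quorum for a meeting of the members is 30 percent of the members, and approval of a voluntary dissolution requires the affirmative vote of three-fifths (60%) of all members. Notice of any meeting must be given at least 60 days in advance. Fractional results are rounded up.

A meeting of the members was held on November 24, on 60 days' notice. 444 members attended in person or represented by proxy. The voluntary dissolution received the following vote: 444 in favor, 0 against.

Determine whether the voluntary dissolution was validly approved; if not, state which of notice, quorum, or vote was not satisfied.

Invalid — vote requirement not satisfied.

Notice: 60 days given; 60 required. Satisfied.
Quorum: 30% of 1,475 = 442.50, rounded up to 443; 444 present. Satisfied.
Vote: requires three-fifths of all members (1,475); 3/5 of 1475 = 885, so 885 needed; 444 in favor. Not satisfied.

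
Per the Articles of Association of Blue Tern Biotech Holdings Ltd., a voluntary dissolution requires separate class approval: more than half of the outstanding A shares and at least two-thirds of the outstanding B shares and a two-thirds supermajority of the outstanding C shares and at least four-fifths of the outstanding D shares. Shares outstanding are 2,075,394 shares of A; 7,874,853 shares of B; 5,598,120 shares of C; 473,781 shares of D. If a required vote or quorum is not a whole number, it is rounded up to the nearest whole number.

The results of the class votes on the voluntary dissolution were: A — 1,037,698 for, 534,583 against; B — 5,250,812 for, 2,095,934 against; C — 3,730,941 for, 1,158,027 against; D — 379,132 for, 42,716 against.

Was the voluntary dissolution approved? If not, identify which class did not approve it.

Not approved — the C shares did not give the required vote.

A: a majority of 2075394 is 1037698; 1,037,698 required, 1,037,698 in favor — approved.
B: 2/3 of 7874853 = 5249902; 5,249,902 required, 5,250,812 in favor — approved.
C: 2/3 of 5598120 = 3732080; 3,732,080 required, 3,730,941 in favor — not approved.
D: 4/5 of 473781 = 379024.80, rounded up to 379025; 379,025 required, 379,132 in favor — approved.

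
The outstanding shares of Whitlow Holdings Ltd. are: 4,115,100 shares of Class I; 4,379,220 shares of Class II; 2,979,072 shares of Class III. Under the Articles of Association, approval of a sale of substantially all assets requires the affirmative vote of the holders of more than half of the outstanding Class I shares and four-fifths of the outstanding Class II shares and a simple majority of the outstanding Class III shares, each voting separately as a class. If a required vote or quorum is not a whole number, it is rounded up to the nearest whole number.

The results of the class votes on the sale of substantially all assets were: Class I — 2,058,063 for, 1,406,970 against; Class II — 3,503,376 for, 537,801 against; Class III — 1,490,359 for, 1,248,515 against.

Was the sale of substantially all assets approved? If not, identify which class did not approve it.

Approved — every class gave the required vote.

Class I: a majority of 4115100 is 2057551; 2,057,551 required, 2,058,063 in favor — approved.
Class II: 4/5 of 4379220 = 3503376; 3,503,376 required, 3,503,376 in favor — approved.
Class III: a majority of 2979072 is 1489537; 1,489,537 required, 1,490,359 in favor — approved.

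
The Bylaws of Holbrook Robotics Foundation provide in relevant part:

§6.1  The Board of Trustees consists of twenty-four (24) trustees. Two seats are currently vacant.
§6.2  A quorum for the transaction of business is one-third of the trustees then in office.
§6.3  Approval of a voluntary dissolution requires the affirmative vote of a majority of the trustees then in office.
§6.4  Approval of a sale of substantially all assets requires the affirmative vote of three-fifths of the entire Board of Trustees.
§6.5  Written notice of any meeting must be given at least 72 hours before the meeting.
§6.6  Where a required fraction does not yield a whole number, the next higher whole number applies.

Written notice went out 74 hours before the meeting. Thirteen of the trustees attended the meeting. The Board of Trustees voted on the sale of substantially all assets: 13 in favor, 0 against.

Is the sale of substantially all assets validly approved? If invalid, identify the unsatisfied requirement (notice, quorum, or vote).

Notice: 74 hours given; 72 required (74 ≥ 72). Satisfied.
Quorum: 13 present; quorum is 8. Satisfied.
Vote: the sale of substantially all assets requires three-fifths of the entire Board of Trustees (24). 3/5 of 24 = 14.40, rounded up to 15, so 15 affirmative votes are needed; 13 voted in favor. Not satisfied.

Invalid — vote requirement not satisfied.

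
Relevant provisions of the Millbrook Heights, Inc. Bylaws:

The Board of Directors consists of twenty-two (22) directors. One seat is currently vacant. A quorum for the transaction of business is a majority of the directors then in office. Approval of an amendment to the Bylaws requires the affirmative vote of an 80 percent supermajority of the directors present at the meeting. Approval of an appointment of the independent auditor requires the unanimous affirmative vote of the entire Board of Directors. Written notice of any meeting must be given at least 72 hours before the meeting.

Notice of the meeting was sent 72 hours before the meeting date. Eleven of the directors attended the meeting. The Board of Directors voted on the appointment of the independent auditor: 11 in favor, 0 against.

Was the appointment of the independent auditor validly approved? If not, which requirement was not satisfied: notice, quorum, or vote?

Notice: 72 hours given; 72 required (72 ≥ 72). Satisfied.
Quorum: 11 present; quorum is 11. Satisfied.
Vote: the appointment of the independent auditor requires the unanimous vote of the entire Board of Directors (22). Unanimous means all 22, so 22 affirmative votes are needed; 11 voted in favor. Not satisfied.

Invalid — vote requirement not satisfied.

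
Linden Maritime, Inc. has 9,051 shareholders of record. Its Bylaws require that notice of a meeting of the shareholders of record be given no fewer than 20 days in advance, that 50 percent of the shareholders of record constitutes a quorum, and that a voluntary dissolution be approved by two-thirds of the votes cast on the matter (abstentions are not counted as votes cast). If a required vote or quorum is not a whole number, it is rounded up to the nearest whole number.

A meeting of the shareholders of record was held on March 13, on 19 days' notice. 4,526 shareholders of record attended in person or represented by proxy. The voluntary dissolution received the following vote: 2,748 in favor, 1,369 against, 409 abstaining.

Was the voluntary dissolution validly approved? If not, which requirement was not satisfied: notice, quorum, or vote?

Notice: 19 days given; 20 required. Not satisfied.
Quorum: 50% of 9,051 = 4,525.50, rounded up to 4,526; 4,526 present. Satisfied.
Vote: requires two-thirds of the votes cast (4,526 − 409 abstaining = 4,117); 2/3 of 4117 = 2744.67, rounded up to 2745, so 2,745 needed; 2,748 in favor. Satisfied.

Invalid — notice requirement not satisfied.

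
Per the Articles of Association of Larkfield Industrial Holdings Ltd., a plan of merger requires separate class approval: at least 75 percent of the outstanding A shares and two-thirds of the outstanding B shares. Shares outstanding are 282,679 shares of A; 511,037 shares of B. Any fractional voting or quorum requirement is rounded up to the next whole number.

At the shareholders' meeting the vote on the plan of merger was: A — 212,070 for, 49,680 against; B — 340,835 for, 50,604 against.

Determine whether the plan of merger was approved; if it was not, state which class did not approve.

Approved — every class gave the required vote.

A: 3/4 of 282679 = 212009.25, rounded up to 212010; 212,010 required, 212,070 in favor — approved.
B: 2/3 of 511037 = 340691.33, rounded up to 340692; 340,692 required, 340,835 in favor — approved.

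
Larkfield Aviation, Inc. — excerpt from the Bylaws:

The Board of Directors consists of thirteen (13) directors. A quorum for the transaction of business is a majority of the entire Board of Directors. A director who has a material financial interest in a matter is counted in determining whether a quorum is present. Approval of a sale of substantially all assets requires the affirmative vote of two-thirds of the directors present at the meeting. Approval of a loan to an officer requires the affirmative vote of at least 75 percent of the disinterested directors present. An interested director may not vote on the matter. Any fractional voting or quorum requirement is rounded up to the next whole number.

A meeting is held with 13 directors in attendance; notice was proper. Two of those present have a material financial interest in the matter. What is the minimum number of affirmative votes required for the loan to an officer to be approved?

The loan to an officer requires three-fourths of the disinterested directors present (13 − 2 = 11).
3/4 of 11 = 8.25, rounded up to 9.

9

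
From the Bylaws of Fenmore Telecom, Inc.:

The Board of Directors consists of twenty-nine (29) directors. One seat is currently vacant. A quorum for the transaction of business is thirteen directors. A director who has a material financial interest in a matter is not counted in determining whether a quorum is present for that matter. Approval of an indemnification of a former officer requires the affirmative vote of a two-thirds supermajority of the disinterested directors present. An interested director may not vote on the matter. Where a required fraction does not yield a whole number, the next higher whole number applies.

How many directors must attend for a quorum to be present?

The quorum is fixed at 13.

13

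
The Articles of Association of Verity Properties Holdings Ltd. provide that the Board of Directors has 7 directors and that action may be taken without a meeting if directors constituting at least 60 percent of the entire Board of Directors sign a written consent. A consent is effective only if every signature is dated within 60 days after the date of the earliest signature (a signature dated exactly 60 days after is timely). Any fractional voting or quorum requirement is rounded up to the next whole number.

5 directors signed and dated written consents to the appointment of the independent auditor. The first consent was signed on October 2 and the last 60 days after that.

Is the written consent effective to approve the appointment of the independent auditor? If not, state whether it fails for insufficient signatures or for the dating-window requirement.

Effective — both the signature and dating-window requirements are satisfied.

Signatures required: at least 60 percent of 7 — 3/5 of 7 = 4.20, rounded up to 5, so 5 needed; 5 signed. Sufficient.
Dating window: the latest signature is 60 days after the earliest; the limit is 60 days. Within the window.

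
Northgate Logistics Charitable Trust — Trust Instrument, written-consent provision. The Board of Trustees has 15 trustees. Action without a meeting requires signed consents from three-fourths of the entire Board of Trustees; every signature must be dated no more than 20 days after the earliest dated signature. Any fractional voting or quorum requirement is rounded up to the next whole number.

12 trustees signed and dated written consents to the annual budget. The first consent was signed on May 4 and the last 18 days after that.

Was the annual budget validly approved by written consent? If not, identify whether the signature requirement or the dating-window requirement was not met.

Effective — both the signature and dating-window requirements are satisfied.

Signatures required: three-fourths of 15 — 3/4 of 15 = 11.25, rounded up to 12, so 12 needed; 12 signed. Sufficient.
Dating window: the latest signature is 18 days after the earliest; the limit is 20 days. Within the window.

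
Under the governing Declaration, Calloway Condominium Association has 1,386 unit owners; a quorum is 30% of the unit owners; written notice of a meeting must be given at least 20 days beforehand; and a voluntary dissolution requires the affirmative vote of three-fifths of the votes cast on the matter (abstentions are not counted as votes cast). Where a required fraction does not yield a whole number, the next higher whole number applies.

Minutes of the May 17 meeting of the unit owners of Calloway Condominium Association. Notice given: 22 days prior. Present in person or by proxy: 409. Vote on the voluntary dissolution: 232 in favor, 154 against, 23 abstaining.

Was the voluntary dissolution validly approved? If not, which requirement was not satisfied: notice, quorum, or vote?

Invalid — quorum requirement not satisfied.

Notice: 22 days given; 20 required. Satisfied.
Quorum: 30% of 1,386 = 415.80, rounded up to 416; 409 present. Not satisfied.
Vote: requires three-fifths of the votes cast (409 − 23 abstaining = 386); 3/5 of 386 = 231.60, rounded up to 232, so 232 needed; 232 in favor. Satisfied.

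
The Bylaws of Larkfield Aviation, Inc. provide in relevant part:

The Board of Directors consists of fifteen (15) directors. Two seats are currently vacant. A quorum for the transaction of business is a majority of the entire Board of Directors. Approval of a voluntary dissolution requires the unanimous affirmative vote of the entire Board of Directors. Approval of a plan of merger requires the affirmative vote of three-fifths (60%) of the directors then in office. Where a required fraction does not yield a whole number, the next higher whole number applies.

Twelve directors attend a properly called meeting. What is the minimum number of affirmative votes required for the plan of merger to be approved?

The plan of merger requires three-fifths of the directors then in office (13).
3/5 of 13 = 7.80, rounded up to 8.

8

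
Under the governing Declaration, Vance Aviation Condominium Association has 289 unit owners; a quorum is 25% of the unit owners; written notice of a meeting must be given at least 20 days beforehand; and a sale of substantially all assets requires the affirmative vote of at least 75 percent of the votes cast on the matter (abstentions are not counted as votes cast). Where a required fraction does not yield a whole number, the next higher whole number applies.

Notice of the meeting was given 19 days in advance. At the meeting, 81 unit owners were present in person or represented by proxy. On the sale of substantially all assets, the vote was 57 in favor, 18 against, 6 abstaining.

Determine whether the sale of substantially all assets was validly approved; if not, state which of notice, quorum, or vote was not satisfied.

Invalid — notice requirement not satisfied.

Notice: 19 days given; 20 required. Not satisfied.
Quorum: 25% of 289 = 72.25, rounded up to 73; 81 present. Satisfied.
Vote: requires three-fourths of the votes cast (81 − 6 abstaining = 75); 3/4 of 75 = 56.25, rounded up to 57, so 57 needed; 57 in favor. Satisfied.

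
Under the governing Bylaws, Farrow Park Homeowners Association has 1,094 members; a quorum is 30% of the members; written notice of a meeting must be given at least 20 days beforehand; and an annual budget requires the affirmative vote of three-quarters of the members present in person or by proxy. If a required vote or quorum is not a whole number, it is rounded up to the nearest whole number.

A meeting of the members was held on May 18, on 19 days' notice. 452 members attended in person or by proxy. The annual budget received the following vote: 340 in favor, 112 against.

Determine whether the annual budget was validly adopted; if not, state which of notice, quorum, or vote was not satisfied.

Notice: 19 days given; 20 required. Not satisfied.
Quorum: 30% of 1,094 = 328.20, rounded up to 329; 452 present. Satisfied.
Vote: requires three-fourths of those present (452); 3/4 of 452 = 339, so 339 needed; 340 in favor. Satisfied.

Invalid — notice requirement not satisfied.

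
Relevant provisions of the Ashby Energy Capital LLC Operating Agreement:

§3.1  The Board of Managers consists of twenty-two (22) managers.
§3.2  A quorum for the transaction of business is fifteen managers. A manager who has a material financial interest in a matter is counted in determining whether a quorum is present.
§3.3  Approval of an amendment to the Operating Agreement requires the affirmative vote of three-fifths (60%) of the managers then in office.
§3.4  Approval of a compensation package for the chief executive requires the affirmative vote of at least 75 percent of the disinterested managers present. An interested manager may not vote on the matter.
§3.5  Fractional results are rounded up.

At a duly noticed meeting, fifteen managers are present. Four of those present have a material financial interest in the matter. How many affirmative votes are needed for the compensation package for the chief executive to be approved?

9

The compensation package for the chief executive requires three-fourths of the disinterested managers present (15 − 4 = 11).
3/4 of 11 = 8.25, rounded up to 9.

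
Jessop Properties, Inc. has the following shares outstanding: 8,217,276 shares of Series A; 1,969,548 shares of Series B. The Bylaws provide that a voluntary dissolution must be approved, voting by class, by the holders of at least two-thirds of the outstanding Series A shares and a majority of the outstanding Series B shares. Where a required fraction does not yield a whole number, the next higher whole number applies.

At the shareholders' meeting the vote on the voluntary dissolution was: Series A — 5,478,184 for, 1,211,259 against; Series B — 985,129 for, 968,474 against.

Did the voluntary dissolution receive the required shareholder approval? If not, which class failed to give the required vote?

Series A: 2/3 of 8217276 = 5478184; 5,478,184 required, 5,478,184 in favor — approved.
Series B: a majority of 1969548 is 984775; 984,775 required, 985,129 in favor — approved.

Approved — every class gave the required vote.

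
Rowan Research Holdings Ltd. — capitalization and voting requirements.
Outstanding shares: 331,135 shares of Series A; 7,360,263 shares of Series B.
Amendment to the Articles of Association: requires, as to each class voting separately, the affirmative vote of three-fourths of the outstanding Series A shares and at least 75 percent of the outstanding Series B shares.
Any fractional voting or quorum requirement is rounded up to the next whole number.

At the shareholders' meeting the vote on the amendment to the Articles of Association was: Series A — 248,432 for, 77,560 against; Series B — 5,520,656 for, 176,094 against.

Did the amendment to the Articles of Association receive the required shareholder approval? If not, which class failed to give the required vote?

Approved — every class gave the required vote.

Series A: 3/4 of 331135 = 248351.25, rounded up to 248352; 248,352 required, 248,432 in favor — approved.
Series B: 3/4 of 7360263 = 5520197.25, rounded up to 5520198; 5,520,198 required, 5,520,656 in favor — approved.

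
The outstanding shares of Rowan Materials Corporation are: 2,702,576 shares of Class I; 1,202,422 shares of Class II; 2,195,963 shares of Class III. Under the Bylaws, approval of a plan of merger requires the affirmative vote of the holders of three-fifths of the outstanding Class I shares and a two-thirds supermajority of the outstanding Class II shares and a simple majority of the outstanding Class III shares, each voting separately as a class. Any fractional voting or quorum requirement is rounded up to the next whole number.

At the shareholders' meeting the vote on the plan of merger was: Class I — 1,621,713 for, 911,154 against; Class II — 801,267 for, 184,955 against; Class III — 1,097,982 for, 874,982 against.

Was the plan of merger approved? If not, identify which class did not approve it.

Not approved — the Class II shares did not give the required vote.

Class I: 3/5 of 2702576 = 1621545.60, rounded up to 1621546; 1,621,546 required, 1,621,713 in favor — approved.
Class II: 2/3 of 1202422 = 801614.67, rounded up to 801615; 801,615 required, 801,267 in favor — not approved.
Class III: a majority of 2195963 is 1097982; 1,097,982 required, 1,097,982 in favor — approved.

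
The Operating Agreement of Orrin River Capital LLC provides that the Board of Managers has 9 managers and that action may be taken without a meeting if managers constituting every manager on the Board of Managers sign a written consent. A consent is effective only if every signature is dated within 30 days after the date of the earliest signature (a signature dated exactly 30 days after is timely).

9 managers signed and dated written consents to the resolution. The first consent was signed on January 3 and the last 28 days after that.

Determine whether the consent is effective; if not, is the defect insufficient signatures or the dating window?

Effective — both the signature and dating-window requirements are satisfied.

Signatures required: every one of 9 — unanimous means all 9, so 9 needed; 9 signed. Sufficient.
Dating window: the latest signature is 28 days after the earliest; the limit is 30 days. Within the window.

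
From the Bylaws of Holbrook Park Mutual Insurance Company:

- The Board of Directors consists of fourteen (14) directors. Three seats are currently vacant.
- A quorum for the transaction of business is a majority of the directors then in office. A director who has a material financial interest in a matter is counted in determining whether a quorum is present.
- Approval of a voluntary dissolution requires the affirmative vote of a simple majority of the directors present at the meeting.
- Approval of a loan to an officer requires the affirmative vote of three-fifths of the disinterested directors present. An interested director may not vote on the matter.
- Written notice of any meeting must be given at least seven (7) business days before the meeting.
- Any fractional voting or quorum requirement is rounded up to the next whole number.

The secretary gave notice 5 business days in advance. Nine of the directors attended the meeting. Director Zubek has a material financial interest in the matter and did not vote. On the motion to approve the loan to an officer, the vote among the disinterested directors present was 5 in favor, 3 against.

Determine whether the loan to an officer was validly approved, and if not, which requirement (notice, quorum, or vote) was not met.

Notice: 5 business days given; 7 required (5 < 7). Not satisfied.
Quorum: 9 present (interested directors count toward quorum); quorum is 6. Satisfied.
Vote: the loan to an officer requires three-fifths of the disinterested directors present (9 − 1 = 8). 3/5 of 8 = 4.80, rounded up to 5, so 5 affirmative votes are needed; 5 voted in favor. Satisfied.

Invalid — notice requirement not satisfied.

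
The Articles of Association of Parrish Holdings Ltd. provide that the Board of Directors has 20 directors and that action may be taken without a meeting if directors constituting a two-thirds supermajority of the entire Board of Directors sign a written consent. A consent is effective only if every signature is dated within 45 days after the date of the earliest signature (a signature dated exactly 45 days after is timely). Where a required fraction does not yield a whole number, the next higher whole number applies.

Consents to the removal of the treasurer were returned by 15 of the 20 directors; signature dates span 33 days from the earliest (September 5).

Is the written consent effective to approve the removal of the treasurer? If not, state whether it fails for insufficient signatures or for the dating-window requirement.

Signatures required: a two-thirds supermajority of 20 — 2/3 of 20 = 13.33, rounded up to 14, so 14 needed; 15 signed. Sufficient.
Dating window: the latest signature is 33 days after the earliest; the limit is 45 days. Within the window.

Effective — both the signature and dating-window requirements are satisfied.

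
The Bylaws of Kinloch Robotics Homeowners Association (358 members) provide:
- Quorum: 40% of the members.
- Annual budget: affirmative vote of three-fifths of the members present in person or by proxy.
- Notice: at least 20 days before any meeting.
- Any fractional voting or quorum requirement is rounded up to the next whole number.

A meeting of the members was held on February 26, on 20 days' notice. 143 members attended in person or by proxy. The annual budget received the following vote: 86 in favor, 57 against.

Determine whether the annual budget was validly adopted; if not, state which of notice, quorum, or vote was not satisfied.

Notice: 20 days given; 20 required. Satisfied.
Quorum: 40% of 358 = 143.20, rounded up to 144; 143 present. Not satisfied.
Vote: requires three-fifths of those present (143); 3/5 of 143 = 85.80, rounded up to 86, so 86 needed; 86 in favor. Satisfied.

Invalid — quorum requirement not satisfied.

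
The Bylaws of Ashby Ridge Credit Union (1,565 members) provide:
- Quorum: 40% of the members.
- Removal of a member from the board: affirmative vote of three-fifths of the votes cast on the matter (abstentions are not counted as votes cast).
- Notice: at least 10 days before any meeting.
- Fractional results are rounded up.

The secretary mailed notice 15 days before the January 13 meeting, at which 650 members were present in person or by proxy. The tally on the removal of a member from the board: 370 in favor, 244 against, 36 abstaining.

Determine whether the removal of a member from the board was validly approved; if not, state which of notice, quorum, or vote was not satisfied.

Notice: 15 days given; 10 required. Satisfied.
Quorum: 40% of 1,565 = 626; 650 present. Satisfied.
Vote: requires three-fifths of the votes cast (650 − 36 abstaining = 614); 3/5 of 614 = 368.40, rounded up to 369, so 369 needed; 370 in favor. Satisfied.

Valid — all requirements satisfied.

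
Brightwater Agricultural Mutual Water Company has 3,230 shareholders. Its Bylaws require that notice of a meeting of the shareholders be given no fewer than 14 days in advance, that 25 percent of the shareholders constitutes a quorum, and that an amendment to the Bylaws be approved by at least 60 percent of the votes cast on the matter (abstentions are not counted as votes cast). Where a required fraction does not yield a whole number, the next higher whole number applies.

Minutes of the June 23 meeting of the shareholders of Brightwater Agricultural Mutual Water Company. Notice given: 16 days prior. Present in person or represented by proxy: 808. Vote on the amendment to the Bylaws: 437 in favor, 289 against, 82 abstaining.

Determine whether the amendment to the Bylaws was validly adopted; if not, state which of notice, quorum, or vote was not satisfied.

Valid — all requirements satisfied.

Notice: 16 days given; 14 required. Satisfied.
Quorum: 25% of 3,230 = 807.50, rounded up to 808; 808 present. Satisfied.
Vote: requires three-fifths of the votes cast (808 − 82 abstaining = 726); 3/5 of 726 = 435.60, rounded up to 436, so 436 needed; 437 in favor. Satisfied.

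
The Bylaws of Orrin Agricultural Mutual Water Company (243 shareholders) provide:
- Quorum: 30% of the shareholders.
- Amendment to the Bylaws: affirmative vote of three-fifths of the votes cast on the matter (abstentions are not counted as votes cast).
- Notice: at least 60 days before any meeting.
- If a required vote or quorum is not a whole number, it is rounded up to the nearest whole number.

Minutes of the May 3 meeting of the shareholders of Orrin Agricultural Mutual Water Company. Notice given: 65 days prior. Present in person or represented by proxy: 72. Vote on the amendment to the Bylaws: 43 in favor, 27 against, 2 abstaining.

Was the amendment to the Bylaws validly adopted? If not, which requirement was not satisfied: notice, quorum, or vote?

Invalid — quorum requirement not satisfied.

Notice: 65 days given; 60 required. Satisfied.
Quorum: 30% of 243 = 72.90, rounded up to 73; 72 present. Not satisfied.
Vote: requires three-fifths of the votes cast (72 − 2 abstaining = 70); 3/5 of 70 = 42, so 42 needed; 43 in favor. Satisfied.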